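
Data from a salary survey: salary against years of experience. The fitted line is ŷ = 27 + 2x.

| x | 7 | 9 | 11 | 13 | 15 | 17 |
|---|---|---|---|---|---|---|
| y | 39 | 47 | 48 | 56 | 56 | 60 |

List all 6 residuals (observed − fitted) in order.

x=7: ŷ = 27 + 2·7 = 41; e = 39 − 41 = -2
x=9: ŷ = 27 + 2·9 = 45; e = 47 − 45 = 2
x=11: ŷ = 27 + 2·11 = 49; e = 48 − 49 = -1
x=13: ŷ = 27 + 2·13 = 53; e = 56 − 53 = 3
x=15: ŷ = 27 + 2·15 = 57; e = 56 − 57 = -1
x=17: ŷ = 27 + 2·17 = 61; e = 60 − 61 = -1

-2, 2, -1, 3, -1, -1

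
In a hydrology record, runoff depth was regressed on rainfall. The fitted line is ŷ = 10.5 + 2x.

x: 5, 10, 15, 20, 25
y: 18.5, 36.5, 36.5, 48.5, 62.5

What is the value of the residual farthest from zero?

e = 6

x=5: ŷ = 10.5 + 2·5 = 20.5; e = 18.5 − 20.5 = -2
x=10: ŷ = 10.5 + 2·10 = 30.5; e = 36.5 − 30.5 = 6
x=15: ŷ = 10.5 + 2·15 = 40.5; e = 36.5 − 40.5 = -4
x=20: ŷ = 10.5 + 2·20 = 50.5; e = 48.5 − 50.5 = -2
x=25: ŷ = 10.5 + 2·25 = 60.5; e = 62.5 − 60.5 = 2
Largest |e| is 6 at x = 10, residual 6.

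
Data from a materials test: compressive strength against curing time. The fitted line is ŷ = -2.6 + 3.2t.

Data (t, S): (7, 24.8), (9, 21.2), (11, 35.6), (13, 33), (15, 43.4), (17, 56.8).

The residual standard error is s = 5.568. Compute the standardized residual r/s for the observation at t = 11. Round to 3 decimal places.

0.539

ŷ = -2.6 + 3.2·11 = 32.6
r = 35.6 − 32.6 = 3
r/s = 3 / 5.568 = 0.539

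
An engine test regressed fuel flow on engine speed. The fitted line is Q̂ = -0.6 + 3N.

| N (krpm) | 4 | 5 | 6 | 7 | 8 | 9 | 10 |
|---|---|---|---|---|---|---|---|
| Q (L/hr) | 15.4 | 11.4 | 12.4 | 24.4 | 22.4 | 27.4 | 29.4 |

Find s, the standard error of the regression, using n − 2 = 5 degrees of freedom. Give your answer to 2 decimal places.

N=4: Q̂ = -0.6 + 3·4 = 11.4; e = 15.4 − 11.4 = 4
N=5: Q̂ = -0.6 + 3·5 = 14.4; e = 11.4 − 14.4 = -3
N=6: Q̂ = -0.6 + 3·6 = 17.4; e = 12.4 − 17.4 = -5
N=7: Q̂ = -0.6 + 3·7 = 20.4; e = 24.4 − 20.4 = 4
N=8: Q̂ = -0.6 + 3·8 = 23.4; e = 22.4 − 23.4 = -1
N=9: Q̂ = -0.6 + 3·9 = 26.4; e = 27.4 − 26.4 = 1
N=10: Q̂ = -0.6 + 3·10 = 29.4; e = 29.4 − 29.4 = 0
SSE = 16 + 9 + 25 + 16 + 1 + 1 + 0 = 68
s = √(68/5) = √13.6 ≈ 3.69

s = 3.69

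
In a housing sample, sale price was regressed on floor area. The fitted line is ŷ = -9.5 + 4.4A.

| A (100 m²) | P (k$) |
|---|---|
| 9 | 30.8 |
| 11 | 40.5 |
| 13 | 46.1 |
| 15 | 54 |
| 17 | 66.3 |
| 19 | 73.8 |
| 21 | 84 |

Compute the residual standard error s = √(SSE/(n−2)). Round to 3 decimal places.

A=9: ŷ = -9.5 + 4.4·9 = 30.1; r = 30.8 − 30.1 = 0.7
A=11: ŷ = -9.5 + 4.4·11 = 38.9; r = 40.5 − 38.9 = 1.6
A=13: ŷ = -9.5 + 4.4·13 = 47.7; r = 46.1 − 47.7 = -1.6
A=15: ŷ = -9.5 + 4.4·15 = 56.5; r = 54 − 56.5 = -2.5
A=17: ŷ = -9.5 + 4.4·17 = 65.3; r = 66.3 − 65.3 = 1
A=19: ŷ = -9.5 + 4.4·19 = 74.1; r = 73.8 − 74.1 = -0.3
A=21: ŷ = -9.5 + 4.4·21 = 82.9; r = 84 − 82.9 = 1.1
SSE = 0.49 + 2.56 + 2.56 + 6.25 + 1 + 0.09 + 1.21 = 14.16
s = √(14.16/5) = √2.832 ≈ 1.683

s = 1.683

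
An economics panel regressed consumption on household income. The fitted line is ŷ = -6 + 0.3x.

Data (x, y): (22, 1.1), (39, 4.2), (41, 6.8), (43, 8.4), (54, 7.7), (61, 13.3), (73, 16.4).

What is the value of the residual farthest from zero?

x=22: ŷ = -6 + 0.3·22 = 0.6; e = 1.1 − 0.6 = 0.5
x=39: ŷ = -6 + 0.3·39 = 5.7; e = 4.2 − 5.7 = -1.5
x=41: ŷ = -6 + 0.3·41 = 6.3; e = 6.8 − 6.3 = 0.5
x=43: ŷ = -6 + 0.3·43 = 6.9; e = 8.4 − 6.9 = 1.5
x=54: ŷ = -6 + 0.3·54 = 10.2; e = 7.7 − 10.2 = -2.5
x=61: ŷ = -6 + 0.3·61 = 12.3; e = 13.3 − 12.3 = 1
x=73: ŷ = -6 + 0.3·73 = 15.9; e = 16.4 − 15.9 = 0.5
Largest |e| is 2.5 at x = 54, residual -2.5.

e = -2.5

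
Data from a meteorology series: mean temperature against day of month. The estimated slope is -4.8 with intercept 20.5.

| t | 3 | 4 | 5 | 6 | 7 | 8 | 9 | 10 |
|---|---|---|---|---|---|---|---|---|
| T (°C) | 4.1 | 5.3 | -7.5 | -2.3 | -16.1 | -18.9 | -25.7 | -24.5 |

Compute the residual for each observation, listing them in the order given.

t=3: T̂ = 20.5 − 4.8·3 = 6.1; r = 4.1 − 6.1 = -2
t=4: T̂ = 20.5 − 4.8·4 = 1.3; r = 5.3 − 1.3 = 4
t=5: T̂ = 20.5 − 4.8·5 = -3.5; r = -7.5 − (-3.5) = -4
t=6: T̂ = 20.5 − 4.8·6 = -8.3; r = -2.3 − (-8.3) = 6
t=7: T̂ = 20.5 − 4.8·7 = -13.1; r = -16.1 − (-13.1) = -3
t=8: T̂ = 20.5 − 4.8·8 = -17.9; r = -18.9 − (-17.9) = -1
t=9: T̂ = 20.5 − 4.8·9 = -22.7; r = -25.7 − (-22.7) = -3
t=10: T̂ = 20.5 − 4.8·10 = -27.5; r = -24.5 − (-27.5) = 3

-2, 4, -4, 6, -3, -1, -3, 3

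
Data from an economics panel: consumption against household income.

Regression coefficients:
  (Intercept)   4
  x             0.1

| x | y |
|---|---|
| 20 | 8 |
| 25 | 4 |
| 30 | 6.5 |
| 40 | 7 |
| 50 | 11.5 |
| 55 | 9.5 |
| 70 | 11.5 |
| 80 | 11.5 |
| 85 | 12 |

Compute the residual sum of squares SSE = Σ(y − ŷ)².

x=20: ŷ = 4 + 0.1·20 = 6; r = 8 − 6 = 2
x=25: ŷ = 4 + 0.1·25 = 6.5; r = 4 − 6.5 = -2.5
x=30: ŷ = 4 + 0.1·30 = 7; r = 6.5 − 7 = -0.5
x=40: ŷ = 4 + 0.1·40 = 8; r = 7 − 8 = -1
x=50: ŷ = 4 + 0.1·50 = 9; r = 11.5 − 9 = 2.5
x=55: ŷ = 4 + 0.1·55 = 9.5; r = 9.5 − 9.5 = 0
x=70: ŷ = 4 + 0.1·70 = 11; r = 11.5 − 11 = 0.5
x=80: ŷ = 4 + 0.1·80 = 12; r = 11.5 − 12 = -0.5
x=85: ŷ = 4 + 0.1·85 = 12.5; r = 12 − 12.5 = -0.5
SSE = 4 + 6.25 + 0.25 + 1 + 6.25 + 0 + 0.25 + 0.25 + 0.25 = 18.5

SSE = 18.5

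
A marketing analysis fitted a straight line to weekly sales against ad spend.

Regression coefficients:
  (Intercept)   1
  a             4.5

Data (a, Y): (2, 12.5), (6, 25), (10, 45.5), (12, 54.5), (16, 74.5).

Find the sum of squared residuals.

SSE = 18

a=2: ŷ = 1 + 4.5·2 = 10; e = 12.5 − 10 = 2.5
a=6: ŷ = 1 + 4.5·6 = 28; e = 25 − 28 = -3
a=10: ŷ = 1 + 4.5·10 = 46; e = 45.5 − 46 = -0.5
a=12: ŷ = 1 + 4.5·12 = 55; e = 54.5 − 55 = -0.5
a=16: ŷ = 1 + 4.5·16 = 73; e = 74.5 − 73 = 1.5
SSE = 6.25 + 9 + 0.25 + 0.25 + 2.25 = 18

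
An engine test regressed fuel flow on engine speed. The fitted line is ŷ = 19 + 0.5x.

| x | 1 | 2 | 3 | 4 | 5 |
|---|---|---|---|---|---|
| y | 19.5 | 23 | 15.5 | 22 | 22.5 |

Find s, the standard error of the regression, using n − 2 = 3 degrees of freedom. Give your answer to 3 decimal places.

s = 3.464

x=1: ŷ = 19 + 0.5·1 = 19.5; r = 19.5 − 19.5 = 0
x=2: ŷ = 19 + 0.5·2 = 20; r = 23 − 20 = 3
x=3: ŷ = 19 + 0.5·3 = 20.5; r = 15.5 − 20.5 = -5
x=4: ŷ = 19 + 0.5·4 = 21; r = 22 − 21 = 1
x=5: ŷ = 19 + 0.5·5 = 21.5; r = 22.5 − 21.5 = 1
SSE = 0 + 9 + 25 + 1 + 1 = 36
s = √(36/3) = √12 ≈ 3.464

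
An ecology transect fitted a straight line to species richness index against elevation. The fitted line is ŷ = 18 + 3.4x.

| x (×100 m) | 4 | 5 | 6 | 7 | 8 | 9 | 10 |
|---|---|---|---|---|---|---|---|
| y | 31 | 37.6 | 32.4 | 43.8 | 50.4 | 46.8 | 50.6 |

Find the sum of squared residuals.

x=4: ŷ = 18 + 3.4·4 = 31.6; r = 31 − 31.6 = -0.6
x=5: ŷ = 18 + 3.4·5 = 35; r = 37.6 − 35 = 2.6
x=6: ŷ = 18 + 3.4·6 = 38.4; r = 32.4 − 38.4 = -6
x=7: ŷ = 18 + 3.4·7 = 41.8; r = 43.8 − 41.8 = 2
x=8: ŷ = 18 + 3.4·8 = 45.2; r = 50.4 − 45.2 = 5.2
x=9: ŷ = 18 + 3.4·9 = 48.6; r = 46.8 − 48.6 = -1.8
x=10: ŷ = 18 + 3.4·10 = 52; r = 50.6 − 52 = -1.4
SSE = 0.36 + 6.76 + 36 + 4 + 27.04 + 3.24 + 1.96 = 79.36

SSE = 79.36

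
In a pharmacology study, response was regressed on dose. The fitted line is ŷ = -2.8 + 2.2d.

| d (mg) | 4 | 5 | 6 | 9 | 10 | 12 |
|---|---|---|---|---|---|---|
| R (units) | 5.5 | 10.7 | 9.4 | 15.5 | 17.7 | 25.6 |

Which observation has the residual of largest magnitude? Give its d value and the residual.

d = 5, e = 2.5

d=4: ŷ = -2.8 + 2.2·4 = 6; e = 5.5 − 6 = -0.5
d=5: ŷ = -2.8 + 2.2·5 = 8.2; e = 10.7 − 8.2 = 2.5
d=6: ŷ = -2.8 + 2.2·6 = 10.4; e = 9.4 − 10.4 = -1
d=9: ŷ = -2.8 + 2.2·9 = 17; e = 15.5 − 17 = -1.5
d=10: ŷ = -2.8 + 2.2·10 = 19.2; e = 17.7 − 19.2 = -1.5
d=12: ŷ = -2.8 + 2.2·12 = 23.6; e = 25.6 − 23.6 = 2
Largest |e| is 2.5 at d = 5, residual 2.5.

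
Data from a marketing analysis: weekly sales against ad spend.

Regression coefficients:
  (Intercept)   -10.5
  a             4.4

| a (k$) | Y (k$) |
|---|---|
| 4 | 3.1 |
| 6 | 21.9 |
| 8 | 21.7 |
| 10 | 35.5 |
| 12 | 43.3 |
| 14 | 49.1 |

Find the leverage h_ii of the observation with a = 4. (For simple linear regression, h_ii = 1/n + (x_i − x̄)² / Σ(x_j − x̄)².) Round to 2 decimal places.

h = 0.52

ā = (4 + 6 + 8 + 10 + 12 + 14)/6 = 9
Σ(a − ā)² = 25 + 9 + 1 + 1 + 9 + 25 = 70
h = 1/6 + (-5)²/70 = 0.166667 + 0.357143 = 0.52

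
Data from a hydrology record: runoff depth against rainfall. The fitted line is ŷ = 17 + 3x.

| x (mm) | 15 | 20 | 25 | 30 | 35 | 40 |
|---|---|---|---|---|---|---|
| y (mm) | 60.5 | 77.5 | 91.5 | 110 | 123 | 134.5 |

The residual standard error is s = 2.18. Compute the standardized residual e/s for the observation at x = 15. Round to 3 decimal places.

ŷ = 17 + 3·15 = 62
e = 60.5 − 62 = -1.5
e/s = -1.5 / 2.18 = -0.688

-0.688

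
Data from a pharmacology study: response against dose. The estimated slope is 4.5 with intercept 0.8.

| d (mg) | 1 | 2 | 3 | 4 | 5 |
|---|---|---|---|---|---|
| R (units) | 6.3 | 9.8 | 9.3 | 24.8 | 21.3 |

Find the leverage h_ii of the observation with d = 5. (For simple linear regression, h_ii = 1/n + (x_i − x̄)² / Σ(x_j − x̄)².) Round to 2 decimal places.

h = 0.60

d̄ = (1 + 2 + 3 + 4 + 5)/5 = 3
Σ(d − d̄)² = 4 + 1 + 0 + 1 + 4 = 10
h = 1/5 + (2)²/10 = 0.2 + 0.4 = 0.60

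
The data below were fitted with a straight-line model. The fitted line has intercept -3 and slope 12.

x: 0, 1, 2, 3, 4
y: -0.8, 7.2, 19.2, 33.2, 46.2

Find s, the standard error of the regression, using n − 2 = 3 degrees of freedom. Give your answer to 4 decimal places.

x=0: ŷ = -3 + 12·0 = -3; e = -0.8 − (-3) = 2.2
x=1: ŷ = -3 + 12·1 = 9; e = 7.2 − 9 = -1.8
x=2: ŷ = -3 + 12·2 = 21; e = 19.2 − 21 = -1.8
x=3: ŷ = -3 + 12·3 = 33; e = 33.2 − 33 = 0.2
x=4: ŷ = -3 + 12·4 = 45; e = 46.2 − 45 = 1.2
SSE = 4.84 + 3.24 + 3.24 + 0.04 + 1.44 = 12.8
s = √(12.8/3) = √4.26667 ≈ 2.0656

s = 2.0656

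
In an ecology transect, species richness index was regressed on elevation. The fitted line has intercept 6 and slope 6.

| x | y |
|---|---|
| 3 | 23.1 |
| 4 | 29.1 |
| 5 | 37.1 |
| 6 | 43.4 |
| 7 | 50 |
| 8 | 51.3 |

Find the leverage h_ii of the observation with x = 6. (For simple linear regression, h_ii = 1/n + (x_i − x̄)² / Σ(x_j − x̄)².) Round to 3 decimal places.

x̄ = (3 + 4 + 5 + 6 + 7 + 8)/6 = 5.5
Σ(x − x̄)² = 6.25 + 2.25 + 0.25 + 0.25 + 2.25 + 6.25 = 17.5
h = 1/6 + (0.5)²/17.5 = 0.166667 + 0.0142857 = 0.181

h = 0.181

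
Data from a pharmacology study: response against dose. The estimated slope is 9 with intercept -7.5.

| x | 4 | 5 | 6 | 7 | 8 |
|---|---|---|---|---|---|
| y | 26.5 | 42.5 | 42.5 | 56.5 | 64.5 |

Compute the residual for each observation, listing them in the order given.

-2, 5, -4, 1, 0

x=4: ŷ = -7.5 + 9·4 = 28.5; e = 26.5 − 28.5 = -2
x=5: ŷ = -7.5 + 9·5 = 37.5; e = 42.5 − 37.5 = 5
x=6: ŷ = -7.5 + 9·6 = 46.5; e = 42.5 − 46.5 = -4
x=7: ŷ = -7.5 + 9·7 = 55.5; e = 56.5 − 55.5 = 1
x=8: ŷ = -7.5 + 9·8 = 64.5; e = 64.5 − 64.5 = 0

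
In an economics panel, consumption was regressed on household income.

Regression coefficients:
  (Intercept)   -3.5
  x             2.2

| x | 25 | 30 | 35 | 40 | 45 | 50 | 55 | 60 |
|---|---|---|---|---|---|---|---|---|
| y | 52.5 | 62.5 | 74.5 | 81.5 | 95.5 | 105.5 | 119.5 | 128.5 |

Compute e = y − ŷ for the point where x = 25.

ŷ = -3.5 + 2.2·25 = 51.5
e = 52.5 − 51.5 = 1

e = 1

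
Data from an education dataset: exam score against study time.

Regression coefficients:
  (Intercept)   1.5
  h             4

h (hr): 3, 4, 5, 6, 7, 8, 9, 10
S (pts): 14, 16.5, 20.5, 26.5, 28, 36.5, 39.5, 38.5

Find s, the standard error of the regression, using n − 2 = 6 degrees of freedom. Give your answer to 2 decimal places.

s = 2.14

h=3: Ŝ = 1.5 + 4·3 = 13.5; r = 14 − 13.5 = 0.5
h=4: Ŝ = 1.5 + 4·4 = 17.5; r = 16.5 − 17.5 = -1
h=5: Ŝ = 1.5 + 4·5 = 21.5; r = 20.5 − 21.5 = -1
h=6: Ŝ = 1.5 + 4·6 = 25.5; r = 26.5 − 25.5 = 1
h=7: Ŝ = 1.5 + 4·7 = 29.5; r = 28 − 29.5 = -1.5
h=8: Ŝ = 1.5 + 4·8 = 33.5; r = 36.5 − 33.5 = 3
h=9: Ŝ = 1.5 + 4·9 = 37.5; r = 39.5 − 37.5 = 2
h=10: Ŝ = 1.5 + 4·10 = 41.5; r = 38.5 − 41.5 = -3
SSE = 0.25 + 1 + 1 + 1 + 2.25 + 9 + 4 + 9 = 27.5
s = √(27.5/6) = √4.58333 ≈ 2.14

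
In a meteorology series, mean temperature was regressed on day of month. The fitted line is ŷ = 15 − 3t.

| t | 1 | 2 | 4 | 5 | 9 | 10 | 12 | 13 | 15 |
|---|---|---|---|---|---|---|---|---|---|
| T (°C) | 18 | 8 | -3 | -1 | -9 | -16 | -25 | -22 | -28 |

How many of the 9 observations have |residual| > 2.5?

t=1: ŷ = 15 − 3·1 = 12; e = 18 − 12 = 6
t=2: ŷ = 15 − 3·2 = 9; e = 8 − 9 = -1
t=4: ŷ = 15 − 3·4 = 3; e = -3 − 3 = -6
t=5: ŷ = 15 − 3·5 = 0; e = -1 − 0 = -1
t=9: ŷ = 15 − 3·9 = -12; e = -9 − (-12) = 3
t=10: ŷ = 15 − 3·10 = -15; e = -16 − (-15) = -1
t=12: ŷ = 15 − 3·12 = -21; e = -25 − (-21) = -4
t=13: ŷ = 15 − 3·13 = -24; e = -22 − (-24) = 2
t=15: ŷ = 15 − 3·15 = -30; e = -28 − (-30) = 2
|e| > 2.5: t=1 (|e|=6), t=4 (|e|=6), t=9 (|e|=3), t=12 (|e|=4) → 4

4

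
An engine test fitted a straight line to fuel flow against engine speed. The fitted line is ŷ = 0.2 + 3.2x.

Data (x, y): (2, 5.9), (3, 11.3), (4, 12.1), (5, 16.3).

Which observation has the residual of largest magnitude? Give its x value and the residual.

x=2: ŷ = 0.2 + 3.2·2 = 6.6; e = 5.9 − 6.6 = -0.7
x=3: ŷ = 0.2 + 3.2·3 = 9.8; e = 11.3 − 9.8 = 1.5
x=4: ŷ = 0.2 + 3.2·4 = 13; e = 12.1 − 13 = -0.9
x=5: ŷ = 0.2 + 3.2·5 = 16.2; e = 16.3 − 16.2 = 0.1
Largest |e| is 1.5 at x = 3, residual 1.5.

x = 3, e = 1.5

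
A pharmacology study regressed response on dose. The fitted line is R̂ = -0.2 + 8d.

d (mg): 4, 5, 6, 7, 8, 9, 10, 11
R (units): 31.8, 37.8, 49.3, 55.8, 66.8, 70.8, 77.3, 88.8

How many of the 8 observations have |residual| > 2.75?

1

d=4: R̂ = -0.2 + 8·4 = 31.8; e = 31.8 − 31.8 = 0
d=5: R̂ = -0.2 + 8·5 = 39.8; e = 37.8 − 39.8 = -2
d=6: R̂ = -0.2 + 8·6 = 47.8; e = 49.3 − 47.8 = 1.5
d=7: R̂ = -0.2 + 8·7 = 55.8; e = 55.8 − 55.8 = 0
d=8: R̂ = -0.2 + 8·8 = 63.8; e = 66.8 − 63.8 = 3
d=9: R̂ = -0.2 + 8·9 = 71.8; e = 70.8 − 71.8 = -1
d=10: R̂ = -0.2 + 8·10 = 79.8; e = 77.3 − 79.8 = -2.5
d=11: R̂ = -0.2 + 8·11 = 87.8; e = 88.8 − 87.8 = 1
|e| > 2.75: d=8 (|e|=3) → 1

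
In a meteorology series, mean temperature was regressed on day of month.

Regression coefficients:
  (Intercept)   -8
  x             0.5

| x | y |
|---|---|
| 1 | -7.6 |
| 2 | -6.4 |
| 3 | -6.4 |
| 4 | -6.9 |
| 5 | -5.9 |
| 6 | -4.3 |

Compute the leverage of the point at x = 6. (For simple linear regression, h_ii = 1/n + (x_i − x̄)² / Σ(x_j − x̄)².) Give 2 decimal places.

h = 0.52

x̄ = (1 + 2 + 3 + 4 + 5 + 6)/6 = 3.5
Σ(x − x̄)² = 6.25 + 2.25 + 0.25 + 0.25 + 2.25 + 6.25 = 17.5
h = 1/6 + (2.5)²/17.5 = 0.166667 + 0.357143 = 0.52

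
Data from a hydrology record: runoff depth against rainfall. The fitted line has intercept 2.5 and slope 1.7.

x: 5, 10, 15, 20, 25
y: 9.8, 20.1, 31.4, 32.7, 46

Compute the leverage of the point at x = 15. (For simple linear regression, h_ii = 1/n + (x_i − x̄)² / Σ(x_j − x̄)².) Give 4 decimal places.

x̄ = (5 + 10 + 15 + 20 + 25)/5 = 15
Σ(x − x̄)² = 100 + 25 + 0 + 25 + 100 = 250
h = 1/5 + (0)²/250 = 0.2 + 0 = 0.2000

h = 0.2000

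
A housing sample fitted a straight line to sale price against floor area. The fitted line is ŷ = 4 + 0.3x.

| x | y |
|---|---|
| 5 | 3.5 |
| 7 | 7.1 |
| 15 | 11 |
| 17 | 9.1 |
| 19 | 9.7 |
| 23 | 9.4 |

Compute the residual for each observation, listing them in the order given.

-2, 1, 2.5, 0, 0, -1.5

x=5: ŷ = 4 + 0.3·5 = 5.5; e = 3.5 − 5.5 = -2
x=7: ŷ = 4 + 0.3·7 = 6.1; e = 7.1 − 6.1 = 1
x=15: ŷ = 4 + 0.3·15 = 8.5; e = 11 − 8.5 = 2.5
x=17: ŷ = 4 + 0.3·17 = 9.1; e = 9.1 − 9.1 = 0
x=19: ŷ = 4 + 0.3·19 = 9.7; e = 9.7 − 9.7 = 0
x=23: ŷ = 4 + 0.3·23 = 10.9; e = 9.4 − 10.9 = -1.5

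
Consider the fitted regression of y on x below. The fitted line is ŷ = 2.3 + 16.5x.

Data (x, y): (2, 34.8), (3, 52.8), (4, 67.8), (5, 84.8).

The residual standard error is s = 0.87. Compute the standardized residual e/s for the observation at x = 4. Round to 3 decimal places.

ŷ = 2.3 + 16.5·4 = 68.3
e = 67.8 − 68.3 = -0.5
e/s = -0.5 / 0.87 = -0.575

-0.575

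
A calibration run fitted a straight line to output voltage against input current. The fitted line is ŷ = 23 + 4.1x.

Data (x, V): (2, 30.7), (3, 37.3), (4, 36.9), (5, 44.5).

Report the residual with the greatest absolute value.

e = -2.5

x=2: ŷ = 23 + 4.1·2 = 31.2; e = 30.7 − 31.2 = -0.5
x=3: ŷ = 23 + 4.1·3 = 35.3; e = 37.3 − 35.3 = 2
x=4: ŷ = 23 + 4.1·4 = 39.4; e = 36.9 − 39.4 = -2.5
x=5: ŷ = 23 + 4.1·5 = 43.5; e = 44.5 − 43.5 = 1
Largest |e| is 2.5 at x = 4, residual -2.5.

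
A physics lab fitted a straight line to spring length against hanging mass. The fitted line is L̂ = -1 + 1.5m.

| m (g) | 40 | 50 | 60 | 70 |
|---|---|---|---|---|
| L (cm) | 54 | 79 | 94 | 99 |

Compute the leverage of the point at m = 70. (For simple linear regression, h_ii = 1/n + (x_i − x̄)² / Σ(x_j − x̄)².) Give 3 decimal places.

m̄ = (40 + 50 + 60 + 70)/4 = 55
Σ(m − m̄)² = 225 + 25 + 25 + 225 = 500
h = 1/4 + (15)²/500 = 0.25 + 0.45 = 0.700

h = 0.700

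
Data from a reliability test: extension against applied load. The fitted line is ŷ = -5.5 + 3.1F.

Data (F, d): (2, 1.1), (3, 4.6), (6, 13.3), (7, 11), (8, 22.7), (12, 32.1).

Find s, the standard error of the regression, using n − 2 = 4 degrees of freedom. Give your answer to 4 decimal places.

F=2: ŷ = -5.5 + 3.1·2 = 0.7; r = 1.1 − 0.7 = 0.4
F=3: ŷ = -5.5 + 3.1·3 = 3.8; r = 4.6 − 3.8 = 0.8
F=6: ŷ = -5.5 + 3.1·6 = 13.1; r = 13.3 − 13.1 = 0.2
F=7: ŷ = -5.5 + 3.1·7 = 16.2; r = 11 − 16.2 = -5.2
F=8: ŷ = -5.5 + 3.1·8 = 19.3; r = 22.7 − 19.3 = 3.4
F=12: ŷ = -5.5 + 3.1·12 = 31.7; r = 32.1 − 31.7 = 0.4
SSE = 0.16 + 0.64 + 0.04 + 27.04 + 11.56 + 0.16 = 39.6
s = √(39.6/4) = √9.9 ≈ 3.1464

s = 3.1464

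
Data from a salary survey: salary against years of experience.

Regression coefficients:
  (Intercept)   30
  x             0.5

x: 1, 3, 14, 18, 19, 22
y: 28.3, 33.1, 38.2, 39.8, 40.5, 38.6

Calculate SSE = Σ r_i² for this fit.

SSE = 16.24

x=1: ŷ = 30 + 0.5·1 = 30.5; r = 28.3 − 30.5 = -2.2
x=3: ŷ = 30 + 0.5·3 = 31.5; r = 33.1 − 31.5 = 1.6
x=14: ŷ = 30 + 0.5·14 = 37; r = 38.2 − 37 = 1.2
x=18: ŷ = 30 + 0.5·18 = 39; r = 39.8 − 39 = 0.8
x=19: ŷ = 30 + 0.5·19 = 39.5; r = 40.5 − 39.5 = 1
x=22: ŷ = 30 + 0.5·22 = 41; r = 38.6 − 41 = -2.4
SSE = 4.84 + 2.56 + 1.44 + 0.64 + 1 + 5.76 = 16.24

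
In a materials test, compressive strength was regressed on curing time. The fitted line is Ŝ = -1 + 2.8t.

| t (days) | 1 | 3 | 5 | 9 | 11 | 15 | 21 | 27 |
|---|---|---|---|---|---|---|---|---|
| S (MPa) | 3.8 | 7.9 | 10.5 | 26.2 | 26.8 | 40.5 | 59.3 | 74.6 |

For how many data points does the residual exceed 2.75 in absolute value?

1

t=1: Ŝ = -1 + 2.8·1 = 1.8; r = 3.8 − 1.8 = 2
t=3: Ŝ = -1 + 2.8·3 = 7.4; r = 7.9 − 7.4 = 0.5
t=5: Ŝ = -1 + 2.8·5 = 13; r = 10.5 − 13 = -2.5
t=9: Ŝ = -1 + 2.8·9 = 24.2; r = 26.2 − 24.2 = 2
t=11: Ŝ = -1 + 2.8·11 = 29.8; r = 26.8 − 29.8 = -3
t=15: Ŝ = -1 + 2.8·15 = 41; r = 40.5 − 41 = -0.5
t=21: Ŝ = -1 + 2.8·21 = 57.8; r = 59.3 − 57.8 = 1.5
t=27: Ŝ = -1 + 2.8·27 = 74.6; r = 74.6 − 74.6 = 0
|r| > 2.75: t=11 (|r|=3) → 1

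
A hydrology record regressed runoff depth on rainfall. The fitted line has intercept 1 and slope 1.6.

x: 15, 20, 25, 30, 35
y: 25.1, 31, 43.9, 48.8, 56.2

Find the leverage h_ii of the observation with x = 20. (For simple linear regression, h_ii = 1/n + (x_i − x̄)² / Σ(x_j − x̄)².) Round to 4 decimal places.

x̄ = (15 + 20 + 25 + 30 + 35)/5 = 25
Σ(x − x̄)² = 100 + 25 + 0 + 25 + 100 = 250
h = 1/5 + (-5)²/250 = 0.2 + 0.1 = 0.3000

h = 0.3000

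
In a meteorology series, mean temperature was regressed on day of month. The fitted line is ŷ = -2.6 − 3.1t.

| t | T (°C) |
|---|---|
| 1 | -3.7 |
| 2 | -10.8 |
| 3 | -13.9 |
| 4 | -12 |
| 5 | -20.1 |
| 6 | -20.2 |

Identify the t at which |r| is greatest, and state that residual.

t=1: ŷ = -2.6 − 3.1·1 = -5.7; r = -3.7 − (-5.7) = 2
t=2: ŷ = -2.6 − 3.1·2 = -8.8; r = -10.8 − (-8.8) = -2
t=3: ŷ = -2.6 − 3.1·3 = -11.9; r = -13.9 − (-11.9) = -2
t=4: ŷ = -2.6 − 3.1·4 = -15; r = -12 − (-15) = 3
t=5: ŷ = -2.6 − 3.1·5 = -18.1; r = -20.1 − (-18.1) = -2
t=6: ŷ = -2.6 − 3.1·6 = -21.2; r = -20.2 − (-21.2) = 1
Largest |r| is 3 at t = 4, residual 3.

t = 4, r = 3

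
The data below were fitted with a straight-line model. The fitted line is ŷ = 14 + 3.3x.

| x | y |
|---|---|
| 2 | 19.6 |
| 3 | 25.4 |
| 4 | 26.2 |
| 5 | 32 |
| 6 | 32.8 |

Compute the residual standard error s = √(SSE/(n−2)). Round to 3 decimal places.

s = 1.581

x=2: ŷ = 14 + 3.3·2 = 20.6; e = 19.6 − 20.6 = -1
x=3: ŷ = 14 + 3.3·3 = 23.9; e = 25.4 − 23.9 = 1.5
x=4: ŷ = 14 + 3.3·4 = 27.2; e = 26.2 − 27.2 = -1
x=5: ŷ = 14 + 3.3·5 = 30.5; e = 32 − 30.5 = 1.5
x=6: ŷ = 14 + 3.3·6 = 33.8; e = 32.8 − 33.8 = -1
SSE = 1 + 2.25 + 1 + 2.25 + 1 = 7.5
s = √(7.5/3) = √2.5 ≈ 1.581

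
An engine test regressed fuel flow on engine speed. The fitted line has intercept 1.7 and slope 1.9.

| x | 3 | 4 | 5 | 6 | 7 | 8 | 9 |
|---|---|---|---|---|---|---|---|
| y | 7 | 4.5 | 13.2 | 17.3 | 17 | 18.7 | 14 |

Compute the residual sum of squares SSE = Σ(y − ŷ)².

x=3: ŷ = 1.7 + 1.9·3 = 7.4; r = 7 − 7.4 = -0.4
x=4: ŷ = 1.7 + 1.9·4 = 9.3; r = 4.5 − 9.3 = -4.8
x=5: ŷ = 1.7 + 1.9·5 = 11.2; r = 13.2 − 11.2 = 2
x=6: ŷ = 1.7 + 1.9·6 = 13.1; r = 17.3 − 13.1 = 4.2
x=7: ŷ = 1.7 + 1.9·7 = 15; r = 17 − 15 = 2
x=8: ŷ = 1.7 + 1.9·8 = 16.9; r = 18.7 − 16.9 = 1.8
x=9: ŷ = 1.7 + 1.9·9 = 18.8; r = 14 − 18.8 = -4.8
SSE = 0.16 + 23.04 + 4 + 17.64 + 4 + 3.24 + 23.04 = 75.12

SSE = 75.12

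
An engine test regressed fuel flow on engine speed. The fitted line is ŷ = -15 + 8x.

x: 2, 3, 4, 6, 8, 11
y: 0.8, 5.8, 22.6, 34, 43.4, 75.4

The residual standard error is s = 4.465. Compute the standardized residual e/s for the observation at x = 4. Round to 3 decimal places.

1.254

ŷ = -15 + 8·4 = 17
e = 22.6 − 17 = 5.6
e/s = 5.6 / 4.465 = 1.254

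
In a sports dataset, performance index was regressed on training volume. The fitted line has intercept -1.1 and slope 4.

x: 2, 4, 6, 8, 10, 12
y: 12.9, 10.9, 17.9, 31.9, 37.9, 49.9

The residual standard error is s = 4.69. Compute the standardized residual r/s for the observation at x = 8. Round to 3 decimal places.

0.213

ŷ = -1.1 + 4·8 = 30.9
r = 31.9 − 30.9 = 1
r/s = 1 / 4.69 = 0.213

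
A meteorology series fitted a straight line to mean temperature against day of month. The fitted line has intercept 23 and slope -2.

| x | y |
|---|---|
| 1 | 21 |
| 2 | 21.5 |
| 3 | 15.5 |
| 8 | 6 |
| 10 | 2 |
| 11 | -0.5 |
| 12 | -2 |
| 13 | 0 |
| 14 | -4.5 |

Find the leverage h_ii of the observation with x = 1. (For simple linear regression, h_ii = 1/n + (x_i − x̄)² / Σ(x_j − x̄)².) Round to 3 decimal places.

h = 0.372

x̄ = (1 + 2 + 3 + 8 + 10 + 11 + 12 + 13 + 14)/9 = 8.22222
Σ(x − x̄)² = 52.1605 + 38.716 + 27.2716 + 0.0493827 + 3.16049 + 7.71605 + 14.2716 + 22.8272 + 33.3827 = 199.556
h = 1/9 + (-7.22222)²/199.556 = 0.111111 + 0.261383 = 0.372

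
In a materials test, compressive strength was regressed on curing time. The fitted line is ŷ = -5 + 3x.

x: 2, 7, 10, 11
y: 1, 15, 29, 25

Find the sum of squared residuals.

x=2: ŷ = -5 + 3·2 = 1; e = 1 − 1 = 0
x=7: ŷ = -5 + 3·7 = 16; e = 15 − 16 = -1
x=10: ŷ = -5 + 3·10 = 25; e = 29 − 25 = 4
x=11: ŷ = -5 + 3·11 = 28; e = 25 − 28 = -3
SSE = 0 + 1 + 16 + 9 = 26

SSE = 26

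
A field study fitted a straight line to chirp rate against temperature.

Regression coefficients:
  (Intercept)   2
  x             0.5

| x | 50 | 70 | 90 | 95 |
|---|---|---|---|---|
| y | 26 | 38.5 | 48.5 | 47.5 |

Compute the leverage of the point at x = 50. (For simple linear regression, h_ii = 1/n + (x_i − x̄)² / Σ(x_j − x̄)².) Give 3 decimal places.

x̄ = (50 + 70 + 90 + 95)/4 = 76.25
Σ(x − x̄)² = 689.062 + 39.0625 + 189.062 + 351.562 = 1268.75
h = 1/4 + (-26.25)²/1268.75 = 0.25 + 0.543103 = 0.793

h = 0.793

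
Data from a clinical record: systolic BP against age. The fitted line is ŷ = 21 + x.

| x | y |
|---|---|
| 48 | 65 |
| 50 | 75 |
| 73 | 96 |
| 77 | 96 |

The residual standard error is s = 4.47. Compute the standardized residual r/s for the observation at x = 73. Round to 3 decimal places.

0.447

ŷ = 21 + 73 = 94
r = 96 − 94 = 2
r/s = 2 / 4.47 = 0.447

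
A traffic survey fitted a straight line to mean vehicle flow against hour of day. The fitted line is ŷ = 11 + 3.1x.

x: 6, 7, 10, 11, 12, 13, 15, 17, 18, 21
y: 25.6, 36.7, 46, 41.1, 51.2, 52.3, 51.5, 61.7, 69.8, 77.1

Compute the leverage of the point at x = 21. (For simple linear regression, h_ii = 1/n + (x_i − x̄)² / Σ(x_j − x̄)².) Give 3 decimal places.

x̄ = (6 + 7 + 10 + 11 + 12 + 13 + 15 + 17 + 18 + 21)/10 = 13
Σ(x − x̄)² = 49 + 36 + 9 + 4 + 1 + 0 + 4 + 16 + 25 + 64 = 208
h = 1/10 + (8)²/208 = 0.1 + 0.307692 = 0.408

h = 0.408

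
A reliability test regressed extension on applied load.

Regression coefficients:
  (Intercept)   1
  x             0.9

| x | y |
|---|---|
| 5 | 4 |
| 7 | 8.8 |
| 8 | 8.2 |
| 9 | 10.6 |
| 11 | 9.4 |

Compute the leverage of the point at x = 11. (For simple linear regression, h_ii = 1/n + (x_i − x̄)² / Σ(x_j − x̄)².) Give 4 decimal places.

x̄ = (5 + 7 + 8 + 9 + 11)/5 = 8
Σ(x − x̄)² = 9 + 1 + 0 + 1 + 9 = 20
h = 1/5 + (3)²/20 = 0.2 + 0.45 = 0.6500

h = 0.6500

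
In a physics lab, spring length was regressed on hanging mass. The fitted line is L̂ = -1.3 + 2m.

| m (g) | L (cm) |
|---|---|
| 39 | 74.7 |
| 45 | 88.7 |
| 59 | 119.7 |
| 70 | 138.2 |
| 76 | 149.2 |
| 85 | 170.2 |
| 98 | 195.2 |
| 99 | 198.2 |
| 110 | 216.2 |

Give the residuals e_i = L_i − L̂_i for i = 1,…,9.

m=39: L̂ = -1.3 + 2·39 = 76.7; e = 74.7 − 76.7 = -2
m=45: L̂ = -1.3 + 2·45 = 88.7; e = 88.7 − 88.7 = 0
m=59: L̂ = -1.3 + 2·59 = 116.7; e = 119.7 − 116.7 = 3
m=70: L̂ = -1.3 + 2·70 = 138.7; e = 138.2 − 138.7 = -0.5
m=76: L̂ = -1.3 + 2·76 = 150.7; e = 149.2 − 150.7 = -1.5
m=85: L̂ = -1.3 + 2·85 = 168.7; e = 170.2 − 168.7 = 1.5
m=98: L̂ = -1.3 + 2·98 = 194.7; e = 195.2 − 194.7 = 0.5
m=99: L̂ = -1.3 + 2·99 = 196.7; e = 198.2 − 196.7 = 1.5
m=110: L̂ = -1.3 + 2·110 = 218.7; e = 216.2 − 218.7 = -2.5

-2, 0, 3, -0.5, -1.5, 1.5, 0.5, 1.5, -2.5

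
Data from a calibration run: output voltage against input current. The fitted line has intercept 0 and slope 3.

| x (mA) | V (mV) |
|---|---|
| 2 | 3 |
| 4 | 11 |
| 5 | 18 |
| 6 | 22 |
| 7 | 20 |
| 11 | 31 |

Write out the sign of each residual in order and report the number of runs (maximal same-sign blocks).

3 runs

x=2: V̂ = 3·2 = 6; e = 3 − 6 = -3
x=4: V̂ = 3·4 = 12; e = 11 − 12 = -1
x=5: V̂ = 3·5 = 15; e = 18 − 15 = 3
x=6: V̂ = 3·6 = 18; e = 22 − 18 = 4
x=7: V̂ = 3·7 = 21; e = 20 − 21 = -1
x=11: V̂ = 3·11 = 33; e = 31 − 33 = -2
Signs: − − + + − −
Runs: −×2, +×2, −×2 → 3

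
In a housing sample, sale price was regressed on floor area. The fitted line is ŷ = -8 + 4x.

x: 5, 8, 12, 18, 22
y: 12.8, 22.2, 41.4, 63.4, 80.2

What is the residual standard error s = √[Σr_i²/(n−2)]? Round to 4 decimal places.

x=5: ŷ = -8 + 4·5 = 12; r = 12.8 − 12 = 0.8
x=8: ŷ = -8 + 4·8 = 24; r = 22.2 − 24 = -1.8
x=12: ŷ = -8 + 4·12 = 40; r = 41.4 − 40 = 1.4
x=18: ŷ = -8 + 4·18 = 64; r = 63.4 − 64 = -0.6
x=22: ŷ = -8 + 4·22 = 80; r = 80.2 − 80 = 0.2
SSE = 0.64 + 3.24 + 1.96 + 0.36 + 0.04 = 6.24
s = √(6.24/3) = √2.08 ≈ 1.4422

s = 1.4422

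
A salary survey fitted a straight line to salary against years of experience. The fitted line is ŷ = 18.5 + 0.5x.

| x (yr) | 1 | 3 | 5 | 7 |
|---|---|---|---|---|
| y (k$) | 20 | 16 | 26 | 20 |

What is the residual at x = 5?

ŷ = 18.5 + 0.5·5 = 21
r = 26 − 21 = 5

r = 5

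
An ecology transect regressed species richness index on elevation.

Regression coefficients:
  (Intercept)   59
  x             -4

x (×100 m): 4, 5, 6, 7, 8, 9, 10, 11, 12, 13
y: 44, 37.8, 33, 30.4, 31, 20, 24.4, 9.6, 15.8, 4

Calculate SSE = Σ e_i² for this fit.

x=4: ŷ = 59 − 4·4 = 43; e = 44 − 43 = 1
x=5: ŷ = 59 − 4·5 = 39; e = 37.8 − 39 = -1.2
x=6: ŷ = 59 − 4·6 = 35; e = 33 − 35 = -2
x=7: ŷ = 59 − 4·7 = 31; e = 30.4 − 31 = -0.6
x=8: ŷ = 59 − 4·8 = 27; e = 31 − 27 = 4
x=9: ŷ = 59 − 4·9 = 23; e = 20 − 23 = -3
x=10: ŷ = 59 − 4·10 = 19; e = 24.4 − 19 = 5.4
x=11: ŷ = 59 − 4·11 = 15; e = 9.6 − 15 = -5.4
x=12: ŷ = 59 − 4·12 = 11; e = 15.8 − 11 = 4.8
x=13: ŷ = 59 − 4·13 = 7; e = 4 − 7 = -3
SSE = 1 + 1.44 + 4 + 0.36 + 16 + 9 + 29.16 + 29.16 + 23.04 + 9 = 122.16

SSE = 122.16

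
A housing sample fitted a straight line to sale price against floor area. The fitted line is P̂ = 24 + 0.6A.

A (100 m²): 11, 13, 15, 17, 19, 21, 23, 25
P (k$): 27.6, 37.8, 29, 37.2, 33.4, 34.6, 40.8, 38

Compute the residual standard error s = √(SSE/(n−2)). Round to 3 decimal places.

A=11: P̂ = 24 + 0.6·11 = 30.6; r = 27.6 − 30.6 = -3
A=13: P̂ = 24 + 0.6·13 = 31.8; r = 37.8 − 31.8 = 6
A=15: P̂ = 24 + 0.6·15 = 33; r = 29 − 33 = -4
A=17: P̂ = 24 + 0.6·17 = 34.2; r = 37.2 − 34.2 = 3
A=19: P̂ = 24 + 0.6·19 = 35.4; r = 33.4 − 35.4 = -2
A=21: P̂ = 24 + 0.6·21 = 36.6; r = 34.6 − 36.6 = -2
A=23: P̂ = 24 + 0.6·23 = 37.8; r = 40.8 − 37.8 = 3
A=25: P̂ = 24 + 0.6·25 = 39; r = 38 − 39 = -1
SSE = 9 + 36 + 16 + 9 + 4 + 4 + 9 + 1 = 88
s = √(88/6) = √14.6667 ≈ 3.830

s = 3.830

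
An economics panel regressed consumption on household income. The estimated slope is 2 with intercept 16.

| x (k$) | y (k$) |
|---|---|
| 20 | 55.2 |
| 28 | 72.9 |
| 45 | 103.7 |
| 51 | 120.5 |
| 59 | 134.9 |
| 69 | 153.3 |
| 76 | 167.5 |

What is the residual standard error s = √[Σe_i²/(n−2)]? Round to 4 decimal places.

x=20: ŷ = 16 + 2·20 = 56; e = 55.2 − 56 = -0.8
x=28: ŷ = 16 + 2·28 = 72; e = 72.9 − 72 = 0.9
x=45: ŷ = 16 + 2·45 = 106; e = 103.7 − 106 = -2.3
x=51: ŷ = 16 + 2·51 = 118; e = 120.5 − 118 = 2.5
x=59: ŷ = 16 + 2·59 = 134; e = 134.9 − 134 = 0.9
x=69: ŷ = 16 + 2·69 = 154; e = 153.3 − 154 = -0.7
x=76: ŷ = 16 + 2·76 = 168; e = 167.5 − 168 = -0.5
SSE = 0.64 + 0.81 + 5.29 + 6.25 + 0.81 + 0.49 + 0.25 = 14.54
s = √(14.54/5) = √2.908 ≈ 1.7053

s = 1.7053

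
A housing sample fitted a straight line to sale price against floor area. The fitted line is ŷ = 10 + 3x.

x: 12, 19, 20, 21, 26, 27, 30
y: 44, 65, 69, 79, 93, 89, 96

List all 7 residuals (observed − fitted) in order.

x=12: ŷ = 10 + 3·12 = 46; r = 44 − 46 = -2
x=19: ŷ = 10 + 3·19 = 67; r = 65 − 67 = -2
x=20: ŷ = 10 + 3·20 = 70; r = 69 − 70 = -1
x=21: ŷ = 10 + 3·21 = 73; r = 79 − 73 = 6
x=26: ŷ = 10 + 3·26 = 88; r = 93 − 88 = 5
x=27: ŷ = 10 + 3·27 = 91; r = 89 − 91 = -2
x=30: ŷ = 10 + 3·30 = 100; r = 96 − 100 = -4

-2, -2, -1, 6, 5, -2, -4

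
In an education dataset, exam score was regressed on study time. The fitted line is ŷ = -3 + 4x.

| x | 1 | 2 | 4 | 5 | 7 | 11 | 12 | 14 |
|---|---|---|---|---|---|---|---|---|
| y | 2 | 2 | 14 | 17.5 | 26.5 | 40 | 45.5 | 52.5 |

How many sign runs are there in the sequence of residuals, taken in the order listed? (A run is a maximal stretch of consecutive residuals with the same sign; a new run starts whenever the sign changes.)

6 runs

x=1: ŷ = -3 + 4·1 = 1; r = 2 − 1 = 1
x=2: ŷ = -3 + 4·2 = 5; r = 2 − 5 = -3
x=4: ŷ = -3 + 4·4 = 13; r = 14 − 13 = 1
x=5: ŷ = -3 + 4·5 = 17; r = 17.5 − 17 = 0.5
x=7: ŷ = -3 + 4·7 = 25; r = 26.5 − 25 = 1.5
x=11: ŷ = -3 + 4·11 = 41; r = 40 − 41 = -1
x=12: ŷ = -3 + 4·12 = 45; r = 45.5 − 45 = 0.5
x=14: ŷ = -3 + 4·14 = 53; r = 52.5 − 53 = -0.5
Signs: + − + + + − + −
Runs: +×1, −×1, +×3, −×1, +×1, −×1 → 6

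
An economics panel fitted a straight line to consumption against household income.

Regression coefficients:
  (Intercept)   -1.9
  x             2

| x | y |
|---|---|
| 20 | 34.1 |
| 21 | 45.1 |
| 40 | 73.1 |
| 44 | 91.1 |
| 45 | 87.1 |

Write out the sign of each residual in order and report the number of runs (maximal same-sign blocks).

5 runs

x=20: ŷ = -1.9 + 2·20 = 38.1; e = 34.1 − 38.1 = -4
x=21: ŷ = -1.9 + 2·21 = 40.1; e = 45.1 − 40.1 = 5
x=40: ŷ = -1.9 + 2·40 = 78.1; e = 73.1 − 78.1 = -5
x=44: ŷ = -1.9 + 2·44 = 86.1; e = 91.1 − 86.1 = 5
x=45: ŷ = -1.9 + 2·45 = 88.1; e = 87.1 − 88.1 = -1
Signs: − + − + −
Runs: −×1, +×1, −×1, +×1, −×1 → 5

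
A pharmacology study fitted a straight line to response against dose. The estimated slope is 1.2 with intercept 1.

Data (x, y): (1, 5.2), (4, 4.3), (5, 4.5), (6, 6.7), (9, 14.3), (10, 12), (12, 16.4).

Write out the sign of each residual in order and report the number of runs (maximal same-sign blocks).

x=1: ŷ = 1 + 1.2·1 = 2.2; e = 5.2 − 2.2 = 3
x=4: ŷ = 1 + 1.2·4 = 5.8; e = 4.3 − 5.8 = -1.5
x=5: ŷ = 1 + 1.2·5 = 7; e = 4.5 − 7 = -2.5
x=6: ŷ = 1 + 1.2·6 = 8.2; e = 6.7 − 8.2 = -1.5
x=9: ŷ = 1 + 1.2·9 = 11.8; e = 14.3 − 11.8 = 2.5
x=10: ŷ = 1 + 1.2·10 = 13; e = 12 − 13 = -1
x=12: ŷ = 1 + 1.2·12 = 15.4; e = 16.4 − 15.4 = 1
Signs: + − − − + − +
Runs: +×1, −×3, +×1, −×1, +×1 → 5

5 runs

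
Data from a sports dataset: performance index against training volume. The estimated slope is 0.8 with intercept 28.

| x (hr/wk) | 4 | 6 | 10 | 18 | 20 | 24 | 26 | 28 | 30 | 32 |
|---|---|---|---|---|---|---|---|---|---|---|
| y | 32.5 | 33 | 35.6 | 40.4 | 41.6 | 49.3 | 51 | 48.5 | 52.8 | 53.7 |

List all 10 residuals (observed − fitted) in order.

1.3, 0.2, -0.4, -2, -2.4, 2.1, 2.2, -1.9, 0.8, 0.1

x=4: ŷ = 28 + 0.8·4 = 31.2; e = 32.5 − 31.2 = 1.3
x=6: ŷ = 28 + 0.8·6 = 32.8; e = 33 − 32.8 = 0.2
x=10: ŷ = 28 + 0.8·10 = 36; e = 35.6 − 36 = -0.4
x=18: ŷ = 28 + 0.8·18 = 42.4; e = 40.4 − 42.4 = -2
x=20: ŷ = 28 + 0.8·20 = 44; e = 41.6 − 44 = -2.4
x=24: ŷ = 28 + 0.8·24 = 47.2; e = 49.3 − 47.2 = 2.1
x=26: ŷ = 28 + 0.8·26 = 48.8; e = 51 − 48.8 = 2.2
x=28: ŷ = 28 + 0.8·28 = 50.4; e = 48.5 − 50.4 = -1.9
x=30: ŷ = 28 + 0.8·30 = 52; e = 52.8 − 52 = 0.8
x=32: ŷ = 28 + 0.8·32 = 53.6; e = 53.7 − 53.6 = 0.1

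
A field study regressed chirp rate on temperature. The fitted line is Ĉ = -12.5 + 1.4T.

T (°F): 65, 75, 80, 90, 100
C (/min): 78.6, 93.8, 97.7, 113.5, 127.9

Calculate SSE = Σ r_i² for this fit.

T=65: Ĉ = -12.5 + 1.4·65 = 78.5; r = 78.6 − 78.5 = 0.1
T=75: Ĉ = -12.5 + 1.4·75 = 92.5; r = 93.8 − 92.5 = 1.3
T=80: Ĉ = -12.5 + 1.4·80 = 99.5; r = 97.7 − 99.5 = -1.8
T=90: Ĉ = -12.5 + 1.4·90 = 113.5; r = 113.5 − 113.5 = 0
T=100: Ĉ = -12.5 + 1.4·100 = 127.5; r = 127.9 − 127.5 = 0.4
SSE = 0.01 + 1.69 + 3.24 + 0 + 0.16 = 5.1

SSE = 5.1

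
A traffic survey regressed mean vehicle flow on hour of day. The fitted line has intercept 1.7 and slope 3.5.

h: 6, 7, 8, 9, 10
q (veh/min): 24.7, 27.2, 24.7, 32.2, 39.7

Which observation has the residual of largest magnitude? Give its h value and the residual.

h = 8, r = -5

h=6: ŷ = 1.7 + 3.5·6 = 22.7; r = 24.7 − 22.7 = 2
h=7: ŷ = 1.7 + 3.5·7 = 26.2; r = 27.2 − 26.2 = 1
h=8: ŷ = 1.7 + 3.5·8 = 29.7; r = 24.7 − 29.7 = -5
h=9: ŷ = 1.7 + 3.5·9 = 33.2; r = 32.2 − 33.2 = -1
h=10: ŷ = 1.7 + 3.5·10 = 36.7; r = 39.7 − 36.7 = 3
Largest |r| is 5 at h = 8, residual -5.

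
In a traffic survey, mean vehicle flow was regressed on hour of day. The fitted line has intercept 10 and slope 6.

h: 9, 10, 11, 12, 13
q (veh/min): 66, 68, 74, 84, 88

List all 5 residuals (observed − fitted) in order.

h=9: q̂ = 10 + 6·9 = 64; r = 66 − 64 = 2
h=10: q̂ = 10 + 6·10 = 70; r = 68 − 70 = -2
h=11: q̂ = 10 + 6·11 = 76; r = 74 − 76 = -2
h=12: q̂ = 10 + 6·12 = 82; r = 84 − 82 = 2
h=13: q̂ = 10 + 6·13 = 88; r = 88 − 88 = 0

2, -2, -2, 2, 0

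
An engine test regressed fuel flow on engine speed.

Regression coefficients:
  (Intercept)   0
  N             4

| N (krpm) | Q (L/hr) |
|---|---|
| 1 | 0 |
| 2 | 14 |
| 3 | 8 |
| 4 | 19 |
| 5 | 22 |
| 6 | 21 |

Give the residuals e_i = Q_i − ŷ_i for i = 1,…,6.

-4, 6, -4, 3, 2, -3

N=1: ŷ = 4·1 = 4; e = 0 − 4 = -4
N=2: ŷ = 4·2 = 8; e = 14 − 8 = 6
N=3: ŷ = 4·3 = 12; e = 8 − 12 = -4
N=4: ŷ = 4·4 = 16; e = 19 − 16 = 3
N=5: ŷ = 4·5 = 20; e = 22 − 20 = 2
N=6: ŷ = 4·6 = 24; e = 21 − 24 = -3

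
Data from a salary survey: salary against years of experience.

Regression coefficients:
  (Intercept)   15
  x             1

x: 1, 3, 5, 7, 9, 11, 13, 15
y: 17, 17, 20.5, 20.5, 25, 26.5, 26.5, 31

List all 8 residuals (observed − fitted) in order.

x=1: ŷ = 15 + 1 = 16; r = 17 − 16 = 1
x=3: ŷ = 15 + 3 = 18; r = 17 − 18 = -1
x=5: ŷ = 15 + 5 = 20; r = 20.5 − 20 = 0.5
x=7: ŷ = 15 + 7 = 22; r = 20.5 − 22 = -1.5
x=9: ŷ = 15 + 9 = 24; r = 25 − 24 = 1
x=11: ŷ = 15 + 11 = 26; r = 26.5 − 26 = 0.5
x=13: ŷ = 15 + 13 = 28; r = 26.5 − 28 = -1.5
x=15: ŷ = 15 + 15 = 30; r = 31 − 30 = 1

1, -1, 0.5, -1.5, 1, 0.5, -1.5, 1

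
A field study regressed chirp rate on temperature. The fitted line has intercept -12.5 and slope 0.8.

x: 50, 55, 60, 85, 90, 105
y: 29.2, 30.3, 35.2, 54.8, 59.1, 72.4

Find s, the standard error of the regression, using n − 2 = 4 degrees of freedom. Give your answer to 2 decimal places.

x=50: ŷ = -12.5 + 0.8·50 = 27.5; r = 29.2 − 27.5 = 1.7
x=55: ŷ = -12.5 + 0.8·55 = 31.5; r = 30.3 − 31.5 = -1.2
x=60: ŷ = -12.5 + 0.8·60 = 35.5; r = 35.2 − 35.5 = -0.3
x=85: ŷ = -12.5 + 0.8·85 = 55.5; r = 54.8 − 55.5 = -0.7
x=90: ŷ = -12.5 + 0.8·90 = 59.5; r = 59.1 − 59.5 = -0.4
x=105: ŷ = -12.5 + 0.8·105 = 71.5; r = 72.4 − 71.5 = 0.9
SSE = 2.89 + 1.44 + 0.09 + 0.49 + 0.16 + 0.81 = 5.88
s = √(5.88/4) = √1.47 ≈ 1.21

s = 1.21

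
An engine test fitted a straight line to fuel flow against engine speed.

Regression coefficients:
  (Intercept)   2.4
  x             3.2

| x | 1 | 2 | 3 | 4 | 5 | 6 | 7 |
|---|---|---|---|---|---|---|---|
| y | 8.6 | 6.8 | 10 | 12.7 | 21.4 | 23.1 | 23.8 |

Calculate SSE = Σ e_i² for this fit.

x=1: ŷ = 2.4 + 3.2·1 = 5.6; e = 8.6 − 5.6 = 3
x=2: ŷ = 2.4 + 3.2·2 = 8.8; e = 6.8 − 8.8 = -2
x=3: ŷ = 2.4 + 3.2·3 = 12; e = 10 − 12 = -2
x=4: ŷ = 2.4 + 3.2·4 = 15.2; e = 12.7 − 15.2 = -2.5
x=5: ŷ = 2.4 + 3.2·5 = 18.4; e = 21.4 − 18.4 = 3
x=6: ŷ = 2.4 + 3.2·6 = 21.6; e = 23.1 − 21.6 = 1.5
x=7: ŷ = 2.4 + 3.2·7 = 24.8; e = 23.8 − 24.8 = -1
SSE = 9 + 4 + 4 + 6.25 + 9 + 2.25 + 1 = 35.5

SSE = 35.5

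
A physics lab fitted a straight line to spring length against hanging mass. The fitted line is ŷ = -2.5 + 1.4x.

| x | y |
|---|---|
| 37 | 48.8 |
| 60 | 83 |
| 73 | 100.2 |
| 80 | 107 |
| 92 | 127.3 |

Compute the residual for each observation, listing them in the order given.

-0.5, 1.5, 0.5, -2.5, 1

x=37: ŷ = -2.5 + 1.4·37 = 49.3; r = 48.8 − 49.3 = -0.5
x=60: ŷ = -2.5 + 1.4·60 = 81.5; r = 83 − 81.5 = 1.5
x=73: ŷ = -2.5 + 1.4·73 = 99.7; r = 100.2 − 99.7 = 0.5
x=80: ŷ = -2.5 + 1.4·80 = 109.5; r = 107 − 109.5 = -2.5
x=92: ŷ = -2.5 + 1.4·92 = 126.3; r = 127.3 − 126.3 = 1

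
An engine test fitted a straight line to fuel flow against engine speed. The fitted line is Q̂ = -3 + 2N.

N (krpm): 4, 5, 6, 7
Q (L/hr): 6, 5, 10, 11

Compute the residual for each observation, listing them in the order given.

1, -2, 1, 0

N=4: Q̂ = -3 + 2·4 = 5; r = 6 − 5 = 1
N=5: Q̂ = -3 + 2·5 = 7; r = 5 − 7 = -2
N=6: Q̂ = -3 + 2·6 = 9; r = 10 − 9 = 1
N=7: Q̂ = -3 + 2·7 = 11; r = 11 − 11 = 0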